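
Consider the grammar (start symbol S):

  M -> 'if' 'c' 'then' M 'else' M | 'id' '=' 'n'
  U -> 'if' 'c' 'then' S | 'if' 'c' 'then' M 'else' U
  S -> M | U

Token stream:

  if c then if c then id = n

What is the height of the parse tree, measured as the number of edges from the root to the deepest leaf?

[S [U if c then [S [U if c then [S [M id = n]]]]]]

6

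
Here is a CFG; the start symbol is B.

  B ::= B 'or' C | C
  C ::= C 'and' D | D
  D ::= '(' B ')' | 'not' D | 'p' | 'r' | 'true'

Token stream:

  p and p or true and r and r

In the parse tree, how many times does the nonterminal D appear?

[B [B [C [C [D p]] and [D p]]] or [C [C [C [D true]] and [D r]] and [D r]]]

5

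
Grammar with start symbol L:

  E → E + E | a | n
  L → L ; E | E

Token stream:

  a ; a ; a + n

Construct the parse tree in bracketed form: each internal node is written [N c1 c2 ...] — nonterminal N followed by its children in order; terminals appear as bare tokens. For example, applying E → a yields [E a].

[L [L [L [E a]] ; [E a]] ; [E [E a] + [E n]]]

L
L ; E
L ; E ; E
E ; E ; E
a ; E ; E
a ; a ; E
a ; a ; E + E
a ; a ; a + E
a ; a ; a + n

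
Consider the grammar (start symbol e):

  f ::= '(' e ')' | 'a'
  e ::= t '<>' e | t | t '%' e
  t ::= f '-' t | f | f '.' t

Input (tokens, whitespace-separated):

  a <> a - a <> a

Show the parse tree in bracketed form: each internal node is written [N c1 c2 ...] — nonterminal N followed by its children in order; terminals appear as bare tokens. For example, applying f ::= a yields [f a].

e
t <> e
f <> e
a <> e
a <> t <> e
a <> f - t <> e
a <> a - t <> e
a <> a - f <> e
a <> a - a <> e
a <> a - a <> t
a <> a - a <> f
a <> a - a <> a

[e [t [f a]] <> [e [t [f a] - [t [f a]]] <> [e [t [f a]]]]]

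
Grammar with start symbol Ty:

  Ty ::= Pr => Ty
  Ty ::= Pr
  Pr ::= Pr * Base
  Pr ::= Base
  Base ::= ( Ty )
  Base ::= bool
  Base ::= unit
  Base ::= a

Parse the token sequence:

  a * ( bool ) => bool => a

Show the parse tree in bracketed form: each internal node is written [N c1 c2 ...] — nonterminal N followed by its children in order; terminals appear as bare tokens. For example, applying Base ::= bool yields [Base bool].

[Ty [Pr [Pr [Base a]] * [Base ( [Ty [Pr [Base bool]]] )]] => [Ty [Pr [Base bool]] => [Ty [Pr [Base a]]]]]

Ty
Pr => Ty
Pr * Base => Ty
Base * Base => Ty
a * Base => Ty
a * ( Ty ) => Ty
a * ( Pr ) => Ty
a * ( Base ) => Ty
a * ( bool ) => Ty
a * ( bool ) => Pr => Ty
a * ( bool ) => Base => Ty
a * ( bool ) => bool => Ty
a * ( bool ) => bool => Pr
a * ( bool ) => bool => Base
a * ( bool ) => bool => a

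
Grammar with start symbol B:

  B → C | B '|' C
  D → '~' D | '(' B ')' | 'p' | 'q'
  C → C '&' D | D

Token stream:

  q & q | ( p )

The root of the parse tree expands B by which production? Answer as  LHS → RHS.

[B [B [C [C [D q]] & [D q]]] | [C [D ( [B [C [D p]]] )]]]

B → B '|' C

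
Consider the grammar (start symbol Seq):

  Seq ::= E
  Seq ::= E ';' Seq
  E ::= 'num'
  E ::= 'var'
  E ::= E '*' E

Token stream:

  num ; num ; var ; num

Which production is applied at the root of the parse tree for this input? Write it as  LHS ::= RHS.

[Seq [E num] ; [Seq [E num] ; [Seq [E var] ; [Seq [E num]]]]]

Seq ::= E ';' Seq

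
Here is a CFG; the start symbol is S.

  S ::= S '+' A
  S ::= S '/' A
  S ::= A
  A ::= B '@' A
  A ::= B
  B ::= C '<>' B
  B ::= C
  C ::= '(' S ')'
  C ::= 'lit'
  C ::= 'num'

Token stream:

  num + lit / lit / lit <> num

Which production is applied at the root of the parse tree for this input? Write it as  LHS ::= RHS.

[S [S [S [S [A [B [C num]]]] + [A [B [C lit]]]] / [A [B [C lit]]]] / [A [B [C lit] <> [B [C num]]]]]

S ::= S '/' A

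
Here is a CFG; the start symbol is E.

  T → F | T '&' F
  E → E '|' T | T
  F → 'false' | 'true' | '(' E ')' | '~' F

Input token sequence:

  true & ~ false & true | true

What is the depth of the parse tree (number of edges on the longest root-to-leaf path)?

[E [E [T [T [T [F true]] & [F ~ [F false]]] & [F true]]] | [T [F true]]]

6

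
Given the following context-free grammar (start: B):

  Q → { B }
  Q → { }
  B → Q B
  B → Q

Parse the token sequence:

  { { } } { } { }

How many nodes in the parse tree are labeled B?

4

[B [Q { [B [Q { }]] }] [B [Q { }] [B [Q { }]]]]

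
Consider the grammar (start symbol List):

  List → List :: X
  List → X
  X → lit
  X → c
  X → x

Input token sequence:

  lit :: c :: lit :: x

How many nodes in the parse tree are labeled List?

[List [List [List [List [X lit]] :: [X c]] :: [X lit]] :: [X x]]

4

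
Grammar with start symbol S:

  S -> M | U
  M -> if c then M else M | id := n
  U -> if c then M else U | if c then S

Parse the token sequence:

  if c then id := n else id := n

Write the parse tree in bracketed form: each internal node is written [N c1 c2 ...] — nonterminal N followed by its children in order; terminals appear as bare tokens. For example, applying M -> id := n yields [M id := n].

[S [M if c then [M id := n] else [M id := n]]]

S
M
if c then M else M
if c then id := n else M
if c then id := n else id := n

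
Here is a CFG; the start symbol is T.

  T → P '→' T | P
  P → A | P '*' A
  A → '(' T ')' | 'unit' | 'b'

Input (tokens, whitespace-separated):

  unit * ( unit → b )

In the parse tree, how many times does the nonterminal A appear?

[T [P [P [A unit]] * [A ( [T [P [A unit]] → [T [P [A b]]]] )]]]

4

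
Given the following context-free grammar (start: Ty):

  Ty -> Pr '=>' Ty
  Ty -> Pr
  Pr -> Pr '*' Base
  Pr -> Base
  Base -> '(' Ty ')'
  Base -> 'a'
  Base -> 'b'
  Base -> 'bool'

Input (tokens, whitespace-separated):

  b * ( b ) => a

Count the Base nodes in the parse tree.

4

[Ty [Pr [Pr [Base b]] * [Base ( [Ty [Pr [Base b]]] )]] => [Ty [Pr [Base a]]]]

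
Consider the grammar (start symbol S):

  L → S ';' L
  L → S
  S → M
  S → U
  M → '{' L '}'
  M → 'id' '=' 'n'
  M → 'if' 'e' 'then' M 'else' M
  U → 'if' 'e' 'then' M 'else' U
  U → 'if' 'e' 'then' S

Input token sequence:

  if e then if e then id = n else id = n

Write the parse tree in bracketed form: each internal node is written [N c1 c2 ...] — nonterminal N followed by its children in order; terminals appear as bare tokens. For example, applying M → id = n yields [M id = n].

S
U
if e then S
if e then M
if e then if e then M else M
if e then if e then id = n else M
if e then if e then id = n else id = n

[S [U if e then [S [M if e then [M id = n] else [M id = n]]]]]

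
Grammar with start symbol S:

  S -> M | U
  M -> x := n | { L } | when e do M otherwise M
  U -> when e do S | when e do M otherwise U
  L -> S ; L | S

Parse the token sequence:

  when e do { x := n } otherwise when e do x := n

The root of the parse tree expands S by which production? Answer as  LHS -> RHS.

S -> U

[S [U when e do [M { [L [S [M x := n]]] }] otherwise [U when e do [S [M x := n]]]]]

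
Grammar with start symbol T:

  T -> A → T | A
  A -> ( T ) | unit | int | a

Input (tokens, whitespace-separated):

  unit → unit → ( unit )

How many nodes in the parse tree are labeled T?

[T [A unit] → [T [A unit] → [T [A ( [T [A unit]] )]]]]

4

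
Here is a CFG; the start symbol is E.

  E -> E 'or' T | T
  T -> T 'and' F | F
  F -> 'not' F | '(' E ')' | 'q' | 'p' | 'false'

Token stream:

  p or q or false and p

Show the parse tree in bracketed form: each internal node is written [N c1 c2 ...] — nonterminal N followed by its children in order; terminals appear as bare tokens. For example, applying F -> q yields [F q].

E
E or T
E or T or T
T or T or T
F or T or T
p or T or T
p or F or T
p or q or T
p or q or T and F
p or q or F and F
p or q or false and F
p or q or false and p

[E [E [E [T [F p]]] or [T [F q]]] or [T [T [F false]] and [F p]]]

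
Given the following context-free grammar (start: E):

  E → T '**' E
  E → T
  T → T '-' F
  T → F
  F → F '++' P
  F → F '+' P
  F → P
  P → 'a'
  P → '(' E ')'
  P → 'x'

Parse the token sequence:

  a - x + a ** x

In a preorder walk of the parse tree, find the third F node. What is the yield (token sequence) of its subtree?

x

[E [T [T [F [P a]]] - [F [F [P x]] + [P a]]] ** [E [T [F [P x]]]]]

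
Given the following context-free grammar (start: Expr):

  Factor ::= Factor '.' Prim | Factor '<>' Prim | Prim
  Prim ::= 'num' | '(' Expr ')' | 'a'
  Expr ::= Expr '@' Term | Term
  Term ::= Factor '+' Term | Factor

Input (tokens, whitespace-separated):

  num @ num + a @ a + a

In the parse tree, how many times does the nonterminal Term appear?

5

[Expr [Expr [Expr [Term [Factor [Prim num]]]] @ [Term [Factor [Prim num]] + [Term [Factor [Prim a]]]]] @ [Term [Factor [Prim a]] + [Term [Factor [Prim a]]]]]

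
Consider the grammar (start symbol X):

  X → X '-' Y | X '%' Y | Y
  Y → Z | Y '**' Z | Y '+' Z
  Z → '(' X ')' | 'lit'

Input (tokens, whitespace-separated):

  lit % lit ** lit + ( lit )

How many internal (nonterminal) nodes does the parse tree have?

13

[X [X [Y [Z lit]]] % [Y [Y [Y [Z lit]] ** [Z lit]] + [Z ( [X [Y [Z lit]]] )]]]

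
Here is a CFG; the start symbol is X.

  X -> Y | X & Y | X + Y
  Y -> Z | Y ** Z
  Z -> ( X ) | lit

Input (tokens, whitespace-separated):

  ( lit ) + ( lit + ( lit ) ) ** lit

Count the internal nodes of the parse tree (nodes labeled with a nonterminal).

20

[X [X [Y [Z ( [X [Y [Z lit]]] )]]] + [Y [Y [Z ( [X [X [Y [Z lit]]] + [Y [Z ( [X [Y [Z lit]]] )]]] )]] ** [Z lit]]]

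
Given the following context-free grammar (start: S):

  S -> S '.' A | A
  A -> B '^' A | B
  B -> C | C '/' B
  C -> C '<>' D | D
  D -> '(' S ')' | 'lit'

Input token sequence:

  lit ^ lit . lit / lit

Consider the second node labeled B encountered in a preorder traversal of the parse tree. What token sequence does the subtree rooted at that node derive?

[S [S [A [B [C [D lit]]] ^ [A [B [C [D lit]]]]]] . [A [B [C [D lit]] / [B [C [D lit]]]]]]

lit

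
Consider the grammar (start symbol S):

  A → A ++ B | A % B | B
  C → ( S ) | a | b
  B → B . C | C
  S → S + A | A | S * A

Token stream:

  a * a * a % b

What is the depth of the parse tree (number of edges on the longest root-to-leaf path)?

6

[S [S [S [A [B [C a]]]] * [A [B [C a]]]] * [A [A [B [C a]]] % [B [C b]]]]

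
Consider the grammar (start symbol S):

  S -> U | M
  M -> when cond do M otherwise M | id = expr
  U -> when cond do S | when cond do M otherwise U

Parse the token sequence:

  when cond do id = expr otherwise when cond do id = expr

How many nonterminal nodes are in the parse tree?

[S [U when cond do [M id = expr] otherwise [U when cond do [S [M id = expr]]]]]

6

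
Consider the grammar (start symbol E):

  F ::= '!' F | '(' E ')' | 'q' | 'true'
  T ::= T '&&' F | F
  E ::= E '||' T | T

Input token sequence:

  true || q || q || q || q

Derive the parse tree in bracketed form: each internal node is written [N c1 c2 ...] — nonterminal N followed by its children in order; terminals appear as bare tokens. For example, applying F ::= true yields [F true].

E
E || T
E || T || T
E || T || T || T
E || T || T || T || T
T || T || T || T || T
F || T || T || T || T
true || T || T || T || T
true || F || T || T || T
true || q || T || T || T
true || q || F || T || T
true || q || q || T || T
true || q || q || F || T
true || q || q || q || T
true || q || q || q || F
true || q || q || q || q

[E [E [E [E [E [T [F true]]] || [T [F q]]] || [T [F q]]] || [T [F q]]] || [T [F q]]]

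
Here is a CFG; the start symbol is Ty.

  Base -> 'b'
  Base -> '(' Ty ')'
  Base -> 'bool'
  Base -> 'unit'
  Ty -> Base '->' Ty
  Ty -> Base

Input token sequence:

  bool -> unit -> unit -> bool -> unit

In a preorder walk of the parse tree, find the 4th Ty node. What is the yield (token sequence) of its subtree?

bool -> unit

[Ty [Base bool] -> [Ty [Base unit] -> [Ty [Base unit] -> [Ty [Base bool] -> [Ty [Base unit]]]]]]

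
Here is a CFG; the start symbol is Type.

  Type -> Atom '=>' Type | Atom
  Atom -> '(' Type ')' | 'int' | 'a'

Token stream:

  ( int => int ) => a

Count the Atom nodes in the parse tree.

4

[Type [Atom ( [Type [Atom int] => [Type [Atom int]]] )] => [Type [Atom a]]]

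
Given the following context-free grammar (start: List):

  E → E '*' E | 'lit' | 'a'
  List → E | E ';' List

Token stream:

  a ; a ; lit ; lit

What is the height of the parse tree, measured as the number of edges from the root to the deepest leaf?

5

[List [E a] ; [List [E a] ; [List [E lit] ; [List [E lit]]]]]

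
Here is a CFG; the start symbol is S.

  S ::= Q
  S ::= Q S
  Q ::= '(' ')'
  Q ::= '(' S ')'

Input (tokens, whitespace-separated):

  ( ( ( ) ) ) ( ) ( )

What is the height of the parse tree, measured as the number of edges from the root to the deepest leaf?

6

[S [Q ( [S [Q ( [S [Q ( )]] )]] )] [S [Q ( )] [S [Q ( )]]]]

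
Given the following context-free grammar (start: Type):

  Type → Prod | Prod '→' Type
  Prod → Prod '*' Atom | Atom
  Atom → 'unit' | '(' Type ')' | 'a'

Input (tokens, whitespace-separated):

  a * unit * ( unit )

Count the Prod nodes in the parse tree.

4

[Type [Prod [Prod [Prod [Atom a]] * [Atom unit]] * [Atom ( [Type [Prod [Atom unit]]] )]]]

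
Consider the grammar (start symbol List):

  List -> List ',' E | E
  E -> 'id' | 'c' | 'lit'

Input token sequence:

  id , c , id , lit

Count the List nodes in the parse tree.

[List [List [List [List [E id]] , [E c]] , [E id]] , [E lit]]

4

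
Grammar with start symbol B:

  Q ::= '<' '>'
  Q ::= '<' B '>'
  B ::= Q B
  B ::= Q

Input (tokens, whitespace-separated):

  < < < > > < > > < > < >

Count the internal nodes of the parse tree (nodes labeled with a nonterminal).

12

[B [Q < [B [Q < [B [Q < >]] >] [B [Q < >]]] >] [B [Q < >] [B [Q < >]]]]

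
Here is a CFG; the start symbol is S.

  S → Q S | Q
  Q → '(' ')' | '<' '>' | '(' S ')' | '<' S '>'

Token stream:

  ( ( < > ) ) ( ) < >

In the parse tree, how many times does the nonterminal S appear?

[S [Q ( [S [Q ( [S [Q < >]] )]] )] [S [Q ( )] [S [Q < >]]]]

5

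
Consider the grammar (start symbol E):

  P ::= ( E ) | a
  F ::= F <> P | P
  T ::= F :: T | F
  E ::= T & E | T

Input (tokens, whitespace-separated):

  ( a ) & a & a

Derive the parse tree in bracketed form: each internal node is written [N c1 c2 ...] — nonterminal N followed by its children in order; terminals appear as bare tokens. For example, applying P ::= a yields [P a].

E
T & E
F & E
P & E
( E ) & E
( T ) & E
( F ) & E
( P ) & E
( a ) & E
( a ) & T & E
( a ) & F & E
( a ) & P & E
( a ) & a & E
( a ) & a & T
( a ) & a & F
( a ) & a & P
( a ) & a & a

[E [T [F [P ( [E [T [F [P a]]]] )]]] & [E [T [F [P a]]] & [E [T [F [P a]]]]]]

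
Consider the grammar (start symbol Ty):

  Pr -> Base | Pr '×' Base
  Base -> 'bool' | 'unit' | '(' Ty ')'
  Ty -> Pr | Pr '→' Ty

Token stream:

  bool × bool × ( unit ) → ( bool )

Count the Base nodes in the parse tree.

6

[Ty [Pr [Pr [Pr [Base bool]] × [Base bool]] × [Base ( [Ty [Pr [Base unit]]] )]] → [Ty [Pr [Base ( [Ty [Pr [Base bool]]] )]]]]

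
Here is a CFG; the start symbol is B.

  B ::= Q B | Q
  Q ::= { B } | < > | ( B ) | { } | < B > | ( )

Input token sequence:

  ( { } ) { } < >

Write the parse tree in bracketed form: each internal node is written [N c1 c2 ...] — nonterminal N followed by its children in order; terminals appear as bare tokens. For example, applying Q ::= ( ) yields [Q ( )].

[B [Q ( [B [Q { }]] )] [B [Q { }] [B [Q < >]]]]

B
Q B
( B ) B
( Q ) B
( { } ) B
( { } ) Q B
( { } ) { } B
( { } ) { } Q
( { } ) { } < >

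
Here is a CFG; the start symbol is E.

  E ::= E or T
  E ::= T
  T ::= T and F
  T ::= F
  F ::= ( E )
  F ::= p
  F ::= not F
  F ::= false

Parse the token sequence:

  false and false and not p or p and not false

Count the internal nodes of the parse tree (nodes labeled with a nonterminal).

[E [E [T [T [T [F false]] and [F false]] and [F not [F p]]]] or [T [T [F p]] and [F not [F false]]]]

14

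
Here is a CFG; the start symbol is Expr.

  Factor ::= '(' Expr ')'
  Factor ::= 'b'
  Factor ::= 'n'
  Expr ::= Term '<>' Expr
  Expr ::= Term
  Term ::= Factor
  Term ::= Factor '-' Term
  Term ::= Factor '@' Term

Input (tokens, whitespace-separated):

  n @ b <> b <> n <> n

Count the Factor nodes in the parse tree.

5

[Expr [Term [Factor n] @ [Term [Factor b]]] <> [Expr [Term [Factor b]] <> [Expr [Term [Factor n]] <> [Expr [Term [Factor n]]]]]]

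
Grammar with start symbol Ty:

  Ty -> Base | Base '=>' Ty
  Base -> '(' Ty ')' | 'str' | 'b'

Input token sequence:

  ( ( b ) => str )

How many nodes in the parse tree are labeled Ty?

4

[Ty [Base ( [Ty [Base ( [Ty [Base b]] )] => [Ty [Base str]]] )]]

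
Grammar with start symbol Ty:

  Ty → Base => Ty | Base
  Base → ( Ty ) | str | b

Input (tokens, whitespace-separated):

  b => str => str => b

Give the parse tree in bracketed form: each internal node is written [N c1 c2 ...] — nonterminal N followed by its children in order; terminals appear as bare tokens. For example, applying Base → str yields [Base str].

[Ty [Base b] => [Ty [Base str] => [Ty [Base str] => [Ty [Base b]]]]]

Ty
Base => Ty
b => Ty
b => Base => Ty
b => str => Ty
b => str => Base => Ty
b => str => str => Ty
b => str => str => Base
b => str => str => b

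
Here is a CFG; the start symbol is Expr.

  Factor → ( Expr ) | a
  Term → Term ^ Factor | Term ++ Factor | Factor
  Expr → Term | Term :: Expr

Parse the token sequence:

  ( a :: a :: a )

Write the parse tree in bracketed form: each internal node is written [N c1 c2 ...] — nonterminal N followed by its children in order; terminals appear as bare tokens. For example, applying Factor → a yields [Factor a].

[Expr [Term [Factor ( [Expr [Term [Factor a]] :: [Expr [Term [Factor a]] :: [Expr [Term [Factor a]]]]] )]]]

Expr
Term
Factor
( Expr )
( Term :: Expr )
( Factor :: Expr )
( a :: Expr )
( a :: Term :: Expr )
( a :: Factor :: Expr )
( a :: a :: Expr )
( a :: a :: Term )
( a :: a :: Factor )
( a :: a :: a )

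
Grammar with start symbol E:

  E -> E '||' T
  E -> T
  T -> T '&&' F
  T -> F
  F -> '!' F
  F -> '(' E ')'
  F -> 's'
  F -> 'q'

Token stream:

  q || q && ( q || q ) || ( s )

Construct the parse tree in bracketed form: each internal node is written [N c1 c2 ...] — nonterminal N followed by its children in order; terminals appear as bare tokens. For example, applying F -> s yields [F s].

[E [E [E [T [F q]]] || [T [T [F q]] && [F ( [E [E [T [F q]]] || [T [F q]]] )]]] || [T [F ( [E [T [F s]]] )]]]

E
E || T
E || T || T
T || T || T
F || T || T
q || T || T
q || T && F || T
q || F && F || T
q || q && F || T
q || q && ( E ) || T
q || q && ( E || T ) || T
q || q && ( T || T ) || T
q || q && ( F || T ) || T
q || q && ( q || T ) || T
q || q && ( q || F ) || T
q || q && ( q || q ) || T
q || q && ( q || q ) || F
q || q && ( q || q ) || ( E )
q || q && ( q || q ) || ( T )
q || q && ( q || q ) || ( F )
q || q && ( q || q ) || ( s )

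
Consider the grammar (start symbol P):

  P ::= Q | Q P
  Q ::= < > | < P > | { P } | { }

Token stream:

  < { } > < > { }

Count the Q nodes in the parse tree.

[P [Q < [P [Q { }]] >] [P [Q < >] [P [Q { }]]]]

4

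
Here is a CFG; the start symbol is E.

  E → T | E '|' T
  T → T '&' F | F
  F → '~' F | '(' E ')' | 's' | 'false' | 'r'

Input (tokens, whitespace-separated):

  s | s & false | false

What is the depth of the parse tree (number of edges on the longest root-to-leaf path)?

5

[E [E [E [T [F s]]] | [T [T [F s]] & [F false]]] | [T [F false]]]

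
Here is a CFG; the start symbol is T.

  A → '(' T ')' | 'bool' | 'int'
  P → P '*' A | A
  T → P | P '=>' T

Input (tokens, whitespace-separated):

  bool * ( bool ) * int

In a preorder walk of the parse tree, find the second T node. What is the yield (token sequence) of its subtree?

[T [P [P [P [A bool]] * [A ( [T [P [A bool]]] )]] * [A int]]]

bool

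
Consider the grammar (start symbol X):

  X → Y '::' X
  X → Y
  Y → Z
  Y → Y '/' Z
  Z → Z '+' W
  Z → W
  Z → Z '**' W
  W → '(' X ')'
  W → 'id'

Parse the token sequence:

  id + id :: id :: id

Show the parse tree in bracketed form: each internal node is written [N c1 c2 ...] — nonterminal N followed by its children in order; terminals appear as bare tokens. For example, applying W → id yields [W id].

[X [Y [Z [Z [W id]] + [W id]]] :: [X [Y [Z [W id]]] :: [X [Y [Z [W id]]]]]]

X
Y :: X
Z :: X
Z + W :: X
W + W :: X
id + W :: X
id + id :: X
id + id :: Y :: X
id + id :: Z :: X
id + id :: W :: X
id + id :: id :: X
id + id :: id :: Y
id + id :: id :: Z
id + id :: id :: W
id + id :: id :: id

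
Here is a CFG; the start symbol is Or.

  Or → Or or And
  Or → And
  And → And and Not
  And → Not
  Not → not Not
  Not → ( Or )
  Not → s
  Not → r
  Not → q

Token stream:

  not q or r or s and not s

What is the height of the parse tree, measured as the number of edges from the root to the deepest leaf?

[Or [Or [Or [And [Not not [Not q]]]] or [And [Not r]]] or [And [And [Not s]] and [Not not [Not s]]]]

6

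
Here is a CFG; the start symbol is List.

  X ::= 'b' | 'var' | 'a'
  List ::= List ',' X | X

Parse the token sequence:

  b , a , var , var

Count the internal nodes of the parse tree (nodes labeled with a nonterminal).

8

[List [List [List [List [X b]] , [X a]] , [X var]] , [X var]]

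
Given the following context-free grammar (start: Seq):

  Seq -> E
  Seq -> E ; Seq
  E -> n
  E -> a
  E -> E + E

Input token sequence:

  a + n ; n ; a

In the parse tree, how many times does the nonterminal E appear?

[Seq [E [E a] + [E n]] ; [Seq [E n] ; [Seq [E a]]]]

5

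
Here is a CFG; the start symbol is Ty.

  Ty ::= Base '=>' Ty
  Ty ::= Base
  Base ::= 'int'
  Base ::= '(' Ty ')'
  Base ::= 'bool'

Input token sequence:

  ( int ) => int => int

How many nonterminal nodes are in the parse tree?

8

[Ty [Base ( [Ty [Base int]] )] => [Ty [Base int] => [Ty [Base int]]]]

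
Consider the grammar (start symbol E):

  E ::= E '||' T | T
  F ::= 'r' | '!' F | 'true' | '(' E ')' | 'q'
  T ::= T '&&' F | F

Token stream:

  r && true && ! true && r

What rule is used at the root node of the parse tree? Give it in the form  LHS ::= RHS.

[E [T [T [T [T [F r]] && [F true]] && [F ! [F true]]] && [F r]]]

E ::= T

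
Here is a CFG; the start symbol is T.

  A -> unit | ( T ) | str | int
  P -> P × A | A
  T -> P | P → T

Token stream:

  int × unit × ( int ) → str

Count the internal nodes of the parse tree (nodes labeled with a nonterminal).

13

[T [P [P [P [A int]] × [A unit]] × [A ( [T [P [A int]]] )]] → [T [P [A str]]]]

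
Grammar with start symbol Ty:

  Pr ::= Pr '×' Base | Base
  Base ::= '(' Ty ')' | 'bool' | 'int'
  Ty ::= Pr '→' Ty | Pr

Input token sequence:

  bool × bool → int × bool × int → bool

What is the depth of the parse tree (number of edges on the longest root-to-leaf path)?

6

[Ty [Pr [Pr [Base bool]] × [Base bool]] → [Ty [Pr [Pr [Pr [Base int]] × [Base bool]] × [Base int]] → [Ty [Pr [Base bool]]]]]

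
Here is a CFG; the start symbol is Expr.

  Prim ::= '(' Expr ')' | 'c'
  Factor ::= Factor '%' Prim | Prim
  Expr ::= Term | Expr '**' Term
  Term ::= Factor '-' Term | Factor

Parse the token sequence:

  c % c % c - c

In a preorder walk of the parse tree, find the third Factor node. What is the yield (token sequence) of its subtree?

c

[Expr [Term [Factor [Factor [Factor [Prim c]] % [Prim c]] % [Prim c]] - [Term [Factor [Prim c]]]]]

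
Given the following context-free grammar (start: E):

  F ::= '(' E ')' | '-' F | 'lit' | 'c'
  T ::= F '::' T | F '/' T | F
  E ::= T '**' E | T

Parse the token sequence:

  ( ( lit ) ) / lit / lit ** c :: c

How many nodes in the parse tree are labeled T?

[E [T [F ( [E [T [F ( [E [T [F lit]]] )]]] )] / [T [F lit] / [T [F lit]]]] ** [E [T [F c] :: [T [F c]]]]]

7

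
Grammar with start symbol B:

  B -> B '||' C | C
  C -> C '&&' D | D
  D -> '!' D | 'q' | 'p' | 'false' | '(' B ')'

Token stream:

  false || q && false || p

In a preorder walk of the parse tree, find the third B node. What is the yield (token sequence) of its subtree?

false

[B [B [B [C [D false]]] || [C [C [D q]] && [D false]]] || [C [D p]]]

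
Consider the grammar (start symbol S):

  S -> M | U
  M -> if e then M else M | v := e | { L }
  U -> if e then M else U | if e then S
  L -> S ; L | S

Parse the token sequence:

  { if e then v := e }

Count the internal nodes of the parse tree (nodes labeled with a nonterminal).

7

[S [M { [L [S [U if e then [S [M v := e]]]]] }]]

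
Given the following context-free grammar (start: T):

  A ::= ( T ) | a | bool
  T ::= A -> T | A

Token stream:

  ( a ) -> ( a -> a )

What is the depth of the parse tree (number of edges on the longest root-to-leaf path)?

[T [A ( [T [A a]] )] -> [T [A ( [T [A a] -> [T [A a]]] )]]]

6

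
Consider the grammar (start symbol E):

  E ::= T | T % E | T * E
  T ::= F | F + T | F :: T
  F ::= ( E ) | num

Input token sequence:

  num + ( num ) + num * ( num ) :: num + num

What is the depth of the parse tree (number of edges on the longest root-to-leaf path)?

[E [T [F num] + [T [F ( [E [T [F num]]] )] + [T [F num]]]] * [E [T [F ( [E [T [F num]]] )] :: [T [F num] + [T [F num]]]]]]

7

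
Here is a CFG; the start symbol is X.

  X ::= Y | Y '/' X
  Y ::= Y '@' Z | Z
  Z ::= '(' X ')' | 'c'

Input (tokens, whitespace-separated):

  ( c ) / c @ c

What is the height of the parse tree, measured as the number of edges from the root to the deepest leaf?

[X [Y [Z ( [X [Y [Z c]]] )]] / [X [Y [Y [Z c]] @ [Z c]]]]

6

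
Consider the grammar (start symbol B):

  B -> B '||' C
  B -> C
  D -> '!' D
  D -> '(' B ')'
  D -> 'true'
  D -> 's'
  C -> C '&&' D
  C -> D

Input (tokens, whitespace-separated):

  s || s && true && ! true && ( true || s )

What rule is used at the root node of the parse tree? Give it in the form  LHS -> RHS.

[B [B [C [D s]]] || [C [C [C [C [D s]] && [D true]] && [D ! [D true]]] && [D ( [B [B [C [D true]]] || [C [D s]]] )]]]

B -> B '||' C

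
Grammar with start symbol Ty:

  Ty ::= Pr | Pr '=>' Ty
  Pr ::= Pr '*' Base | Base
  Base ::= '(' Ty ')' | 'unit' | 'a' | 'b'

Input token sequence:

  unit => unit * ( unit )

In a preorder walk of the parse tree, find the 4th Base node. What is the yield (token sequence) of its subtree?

unit

[Ty [Pr [Base unit]] => [Ty [Pr [Pr [Base unit]] * [Base ( [Ty [Pr [Base unit]]] )]]]]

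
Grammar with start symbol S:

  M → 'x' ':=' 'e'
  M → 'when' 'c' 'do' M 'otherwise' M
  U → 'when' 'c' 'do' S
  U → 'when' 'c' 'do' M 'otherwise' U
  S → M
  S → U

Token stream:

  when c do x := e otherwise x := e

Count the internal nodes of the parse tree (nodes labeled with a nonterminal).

4

[S [M when c do [M x := e] otherwise [M x := e]]]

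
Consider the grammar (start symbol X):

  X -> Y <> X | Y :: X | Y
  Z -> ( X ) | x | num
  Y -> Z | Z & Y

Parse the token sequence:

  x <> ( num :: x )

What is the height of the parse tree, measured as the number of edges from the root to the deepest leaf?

8

[X [Y [Z x]] <> [X [Y [Z ( [X [Y [Z num]] :: [X [Y [Z x]]]] )]]]]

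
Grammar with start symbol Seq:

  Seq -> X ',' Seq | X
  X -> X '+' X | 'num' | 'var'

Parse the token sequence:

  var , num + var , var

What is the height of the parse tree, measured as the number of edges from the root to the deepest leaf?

[Seq [X var] , [Seq [X [X num] + [X var]] , [Seq [X var]]]]

4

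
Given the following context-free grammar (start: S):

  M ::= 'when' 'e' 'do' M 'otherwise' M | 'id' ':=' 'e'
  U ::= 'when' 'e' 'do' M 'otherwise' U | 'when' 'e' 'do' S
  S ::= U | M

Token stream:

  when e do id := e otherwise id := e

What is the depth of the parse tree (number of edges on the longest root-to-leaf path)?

[S [M when e do [M id := e] otherwise [M id := e]]]

3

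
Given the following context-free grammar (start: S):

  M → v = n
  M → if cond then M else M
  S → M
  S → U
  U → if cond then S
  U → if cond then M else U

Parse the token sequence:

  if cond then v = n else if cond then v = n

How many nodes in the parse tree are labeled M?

2

[S [U if cond then [M v = n] else [U if cond then [S [M v = n]]]]]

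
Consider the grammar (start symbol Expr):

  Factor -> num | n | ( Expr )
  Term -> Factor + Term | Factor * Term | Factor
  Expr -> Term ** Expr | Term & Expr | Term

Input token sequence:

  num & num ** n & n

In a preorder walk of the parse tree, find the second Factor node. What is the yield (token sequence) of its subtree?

num

[Expr [Term [Factor num]] & [Expr [Term [Factor num]] ** [Expr [Term [Factor n]] & [Expr [Term [Factor n]]]]]]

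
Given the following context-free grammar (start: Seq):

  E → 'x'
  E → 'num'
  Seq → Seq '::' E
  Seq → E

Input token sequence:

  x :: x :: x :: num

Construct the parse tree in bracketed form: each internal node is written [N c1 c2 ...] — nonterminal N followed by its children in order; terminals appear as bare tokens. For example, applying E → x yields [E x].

[Seq [Seq [Seq [Seq [E x]] :: [E x]] :: [E x]] :: [E num]]

Seq
Seq :: E
Seq :: E :: E
Seq :: E :: E :: E
E :: E :: E :: E
x :: E :: E :: E
x :: x :: E :: E
x :: x :: x :: E
x :: x :: x :: num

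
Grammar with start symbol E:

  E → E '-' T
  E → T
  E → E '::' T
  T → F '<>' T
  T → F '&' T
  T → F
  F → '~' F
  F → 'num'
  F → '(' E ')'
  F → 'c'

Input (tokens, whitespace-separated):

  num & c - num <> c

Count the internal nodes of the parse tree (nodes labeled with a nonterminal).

10

[E [E [T [F num] & [T [F c]]]] - [T [F num] <> [T [F c]]]]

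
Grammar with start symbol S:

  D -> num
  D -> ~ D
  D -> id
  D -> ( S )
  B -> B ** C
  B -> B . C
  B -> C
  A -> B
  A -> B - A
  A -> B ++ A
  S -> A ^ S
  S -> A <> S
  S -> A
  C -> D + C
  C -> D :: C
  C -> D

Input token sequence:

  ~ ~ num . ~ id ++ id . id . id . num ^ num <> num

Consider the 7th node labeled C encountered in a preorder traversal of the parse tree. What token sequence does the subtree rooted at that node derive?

num

[S [A [B [B [C [D ~ [D ~ [D num]]]]] . [C [D ~ [D id]]]] ++ [A [B [B [B [B [C [D id]]] . [C [D id]]] . [C [D id]]] . [C [D num]]]]] ^ [S [A [B [C [D num]]]] <> [S [A [B [C [D num]]]]]]]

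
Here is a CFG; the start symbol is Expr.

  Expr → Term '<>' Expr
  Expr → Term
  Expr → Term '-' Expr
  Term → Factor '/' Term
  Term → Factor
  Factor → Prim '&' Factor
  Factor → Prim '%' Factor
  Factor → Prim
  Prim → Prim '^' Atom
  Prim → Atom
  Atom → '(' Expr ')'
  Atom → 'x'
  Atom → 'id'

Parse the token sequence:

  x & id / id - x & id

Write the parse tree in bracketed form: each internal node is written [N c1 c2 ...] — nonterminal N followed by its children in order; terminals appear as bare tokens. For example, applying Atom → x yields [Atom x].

Expr
Term - Expr
Factor / Term - Expr
Prim & Factor / Term - Expr
Atom & Factor / Term - Expr
x & Factor / Term - Expr
x & Prim / Term - Expr
x & Atom / Term - Expr
x & id / Term - Expr
x & id / Factor - Expr
x & id / Prim - Expr
x & id / Atom - Expr
x & id / id - Expr
x & id / id - Term
x & id / id - Factor
x & id / id - Prim & Factor
x & id / id - Atom & Factor
x & id / id - x & Factor
x & id / id - x & Prim
x & id / id - x & Atom
x & id / id - x & id

[Expr [Term [Factor [Prim [Atom x]] & [Factor [Prim [Atom id]]]] / [Term [Factor [Prim [Atom id]]]]] - [Expr [Term [Factor [Prim [Atom x]] & [Factor [Prim [Atom id]]]]]]]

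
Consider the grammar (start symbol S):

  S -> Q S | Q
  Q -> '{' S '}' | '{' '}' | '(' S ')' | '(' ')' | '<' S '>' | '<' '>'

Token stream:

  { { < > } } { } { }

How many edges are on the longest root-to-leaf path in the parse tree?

[S [Q { [S [Q { [S [Q < >]] }]] }] [S [Q { }] [S [Q { }]]]]

6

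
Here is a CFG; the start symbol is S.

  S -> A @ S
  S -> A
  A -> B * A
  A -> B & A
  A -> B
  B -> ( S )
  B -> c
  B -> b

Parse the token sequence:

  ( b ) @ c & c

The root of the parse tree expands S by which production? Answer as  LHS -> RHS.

S -> A @ S

[S [A [B ( [S [A [B b]]] )]] @ [S [A [B c] & [A [B c]]]]]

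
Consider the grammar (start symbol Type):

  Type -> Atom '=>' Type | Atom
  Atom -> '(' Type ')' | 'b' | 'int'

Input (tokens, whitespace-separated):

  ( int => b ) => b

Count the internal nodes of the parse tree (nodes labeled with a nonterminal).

8

[Type [Atom ( [Type [Atom int] => [Type [Atom b]]] )] => [Type [Atom b]]]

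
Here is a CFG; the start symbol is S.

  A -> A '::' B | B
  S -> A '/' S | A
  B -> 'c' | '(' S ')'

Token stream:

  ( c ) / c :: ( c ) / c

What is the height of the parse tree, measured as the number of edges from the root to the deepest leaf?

[S [A [B ( [S [A [B c]]] )]] / [S [A [A [B c]] :: [B ( [S [A [B c]]] )]] / [S [A [B c]]]]]

7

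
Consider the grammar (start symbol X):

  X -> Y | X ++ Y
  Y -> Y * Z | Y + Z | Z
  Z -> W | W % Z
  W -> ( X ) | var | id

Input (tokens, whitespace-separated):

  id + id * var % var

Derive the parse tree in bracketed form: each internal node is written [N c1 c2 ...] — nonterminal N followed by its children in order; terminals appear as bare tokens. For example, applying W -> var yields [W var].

[X [Y [Y [Y [Z [W id]]] + [Z [W id]]] * [Z [W var] % [Z [W var]]]]]

X
Y
Y * Z
Y + Z * Z
Z + Z * Z
W + Z * Z
id + Z * Z
id + W * Z
id + id * Z
id + id * W % Z
id + id * var % Z
id + id * var % W
id + id * var % var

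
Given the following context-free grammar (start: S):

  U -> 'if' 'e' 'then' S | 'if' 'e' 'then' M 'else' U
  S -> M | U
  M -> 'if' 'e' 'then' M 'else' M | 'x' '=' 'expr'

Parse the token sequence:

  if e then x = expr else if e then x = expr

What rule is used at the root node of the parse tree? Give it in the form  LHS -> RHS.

[S [U if e then [M x = expr] else [U if e then [S [M x = expr]]]]]

S -> U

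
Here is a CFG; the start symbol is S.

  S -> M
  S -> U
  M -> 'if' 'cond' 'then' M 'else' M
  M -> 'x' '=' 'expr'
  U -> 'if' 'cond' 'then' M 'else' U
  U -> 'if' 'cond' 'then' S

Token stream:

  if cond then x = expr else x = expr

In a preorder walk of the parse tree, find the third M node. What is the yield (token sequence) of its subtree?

x = expr

[S [M if cond then [M x = expr] else [M x = expr]]]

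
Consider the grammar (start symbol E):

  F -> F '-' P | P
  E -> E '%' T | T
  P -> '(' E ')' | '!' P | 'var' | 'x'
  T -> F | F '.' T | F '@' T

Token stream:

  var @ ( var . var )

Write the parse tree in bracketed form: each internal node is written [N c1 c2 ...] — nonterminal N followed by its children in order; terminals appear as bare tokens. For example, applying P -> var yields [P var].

E
T
F @ T
P @ T
var @ T
var @ F
var @ P
var @ ( E )
var @ ( T )
var @ ( F . T )
var @ ( P . T )
var @ ( var . T )
var @ ( var . F )
var @ ( var . P )
var @ ( var . var )

[E [T [F [P var]] @ [T [F [P ( [E [T [F [P var]] . [T [F [P var]]]]] )]]]]]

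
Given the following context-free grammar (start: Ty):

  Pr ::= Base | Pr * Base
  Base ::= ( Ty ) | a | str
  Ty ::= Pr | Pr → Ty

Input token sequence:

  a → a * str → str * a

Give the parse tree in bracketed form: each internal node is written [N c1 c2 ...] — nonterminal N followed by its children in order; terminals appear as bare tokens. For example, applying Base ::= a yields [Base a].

Ty
Pr → Ty
Base → Ty
a → Ty
a → Pr → Ty
a → Pr * Base → Ty
a → Base * Base → Ty
a → a * Base → Ty
a → a * str → Ty
a → a * str → Pr
a → a * str → Pr * Base
a → a * str → Base * Base
a → a * str → str * Base
a → a * str → str * a

[Ty [Pr [Base a]] → [Ty [Pr [Pr [Base a]] * [Base str]] → [Ty [Pr [Pr [Base str]] * [Base a]]]]]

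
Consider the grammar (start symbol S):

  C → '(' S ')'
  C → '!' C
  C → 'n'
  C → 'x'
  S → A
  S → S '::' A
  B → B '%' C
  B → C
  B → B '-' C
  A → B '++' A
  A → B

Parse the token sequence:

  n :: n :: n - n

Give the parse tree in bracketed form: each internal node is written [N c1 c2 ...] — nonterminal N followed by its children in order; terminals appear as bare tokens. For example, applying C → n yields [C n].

[S [S [S [A [B [C n]]]] :: [A [B [C n]]]] :: [A [B [B [C n]] - [C n]]]]

S
S :: A
S :: A :: A
A :: A :: A
B :: A :: A
C :: A :: A
n :: A :: A
n :: B :: A
n :: C :: A
n :: n :: A
n :: n :: B
n :: n :: B - C
n :: n :: C - C
n :: n :: n - C
n :: n :: n - n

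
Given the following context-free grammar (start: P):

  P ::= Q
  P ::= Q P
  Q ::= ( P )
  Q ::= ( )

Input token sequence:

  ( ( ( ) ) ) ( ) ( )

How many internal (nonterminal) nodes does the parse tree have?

10

[P [Q ( [P [Q ( [P [Q ( )]] )]] )] [P [Q ( )] [P [Q ( )]]]]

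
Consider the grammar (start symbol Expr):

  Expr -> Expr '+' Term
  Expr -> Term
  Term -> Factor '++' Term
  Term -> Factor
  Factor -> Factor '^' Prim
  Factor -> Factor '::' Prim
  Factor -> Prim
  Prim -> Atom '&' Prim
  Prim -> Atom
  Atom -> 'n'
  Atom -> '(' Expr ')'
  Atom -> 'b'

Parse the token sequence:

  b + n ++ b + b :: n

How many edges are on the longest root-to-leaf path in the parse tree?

7

[Expr [Expr [Expr [Term [Factor [Prim [Atom b]]]]] + [Term [Factor [Prim [Atom n]]] ++ [Term [Factor [Prim [Atom b]]]]]] + [Term [Factor [Factor [Prim [Atom b]]] :: [Prim [Atom n]]]]]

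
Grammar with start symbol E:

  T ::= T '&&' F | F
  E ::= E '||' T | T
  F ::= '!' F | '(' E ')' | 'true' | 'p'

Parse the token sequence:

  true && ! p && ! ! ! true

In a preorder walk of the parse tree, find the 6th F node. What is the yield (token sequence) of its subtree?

! true

[E [T [T [T [F true]] && [F ! [F p]]] && [F ! [F ! [F ! [F true]]]]]]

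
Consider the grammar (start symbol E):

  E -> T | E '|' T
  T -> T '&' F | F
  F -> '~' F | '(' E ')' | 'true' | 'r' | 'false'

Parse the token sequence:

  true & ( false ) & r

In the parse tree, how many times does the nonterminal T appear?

4

[E [T [T [T [F true]] & [F ( [E [T [F false]]] )]] & [F r]]]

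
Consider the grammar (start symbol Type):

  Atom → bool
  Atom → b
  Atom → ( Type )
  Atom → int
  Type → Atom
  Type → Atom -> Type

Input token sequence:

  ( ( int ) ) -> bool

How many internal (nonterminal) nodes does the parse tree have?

[Type [Atom ( [Type [Atom ( [Type [Atom int]] )]] )] -> [Type [Atom bool]]]

8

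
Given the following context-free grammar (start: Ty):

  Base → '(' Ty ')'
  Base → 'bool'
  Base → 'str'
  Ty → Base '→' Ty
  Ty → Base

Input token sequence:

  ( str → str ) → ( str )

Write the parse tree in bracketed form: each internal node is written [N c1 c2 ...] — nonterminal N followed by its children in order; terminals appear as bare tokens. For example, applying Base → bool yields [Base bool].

[Ty [Base ( [Ty [Base str] → [Ty [Base str]]] )] → [Ty [Base ( [Ty [Base str]] )]]]

Ty
Base → Ty
( Ty ) → Ty
( Base → Ty ) → Ty
( str → Ty ) → Ty
( str → Base ) → Ty
( str → str ) → Ty
( str → str ) → Base
( str → str ) → ( Ty )
( str → str ) → ( Base )
( str → str ) → ( str )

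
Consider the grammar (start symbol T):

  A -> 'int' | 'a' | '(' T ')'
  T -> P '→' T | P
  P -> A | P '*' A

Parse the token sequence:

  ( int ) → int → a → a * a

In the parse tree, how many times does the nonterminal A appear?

[T [P [A ( [T [P [A int]]] )]] → [T [P [A int]] → [T [P [A a]] → [T [P [P [A a]] * [A a]]]]]]

6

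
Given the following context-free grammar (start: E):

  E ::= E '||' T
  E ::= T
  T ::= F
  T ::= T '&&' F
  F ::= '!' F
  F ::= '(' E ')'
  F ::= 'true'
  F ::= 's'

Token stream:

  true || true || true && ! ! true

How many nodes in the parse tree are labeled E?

[E [E [E [T [F true]]] || [T [F true]]] || [T [T [F true]] && [F ! [F ! [F true]]]]]

3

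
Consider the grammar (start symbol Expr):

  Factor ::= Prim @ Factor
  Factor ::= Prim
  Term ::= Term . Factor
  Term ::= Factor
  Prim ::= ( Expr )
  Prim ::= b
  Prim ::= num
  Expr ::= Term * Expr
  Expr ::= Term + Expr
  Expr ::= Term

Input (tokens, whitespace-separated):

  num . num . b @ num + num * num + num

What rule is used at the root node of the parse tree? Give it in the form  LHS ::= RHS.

Expr ::= Term + Expr

[Expr [Term [Term [Term [Factor [Prim num]]] . [Factor [Prim num]]] . [Factor [Prim b] @ [Factor [Prim num]]]] + [Expr [Term [Factor [Prim num]]] * [Expr [Term [Factor [Prim num]]] + [Expr [Term [Factor [Prim num]]]]]]]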